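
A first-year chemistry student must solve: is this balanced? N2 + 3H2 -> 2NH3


Equation: N2 + 3H2 -> 2NH3
Check atoms: H: 6=6, N: 2=2
Balanced

Yes, balanced


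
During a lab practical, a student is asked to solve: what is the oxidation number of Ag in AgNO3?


Ag is +1
Oxidation number: +1

+1


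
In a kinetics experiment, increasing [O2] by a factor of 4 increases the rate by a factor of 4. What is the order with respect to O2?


rate ∝ [O2]^n
4^n = 4 → n = 1
Order in O2: 1

1


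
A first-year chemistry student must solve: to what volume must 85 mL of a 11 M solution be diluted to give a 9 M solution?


C1V1 = C2V2
11 × 85 = 9 × V2
V2 = 935/9 = 103.89 mL

103.89 mL


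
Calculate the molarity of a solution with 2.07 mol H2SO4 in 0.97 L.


M = n/V = 2.07/0.97 = 2.134 mol/L

2.134 M


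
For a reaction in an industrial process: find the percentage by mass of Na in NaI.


M(NaI) = 1×22.99 + 1×126.9 = 149.89 g/mol
Mass of Na = 1 × 22.99 = 22.99 g/mol
% Na = 22.99/149.89 × 100 = 15.34%

15.34%


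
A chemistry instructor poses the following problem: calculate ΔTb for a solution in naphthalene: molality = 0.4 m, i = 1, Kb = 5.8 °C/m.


ΔTb = Kb × m × i
= 5.8 × 0.4 × 1
= 2.32 °C

2.32 °C


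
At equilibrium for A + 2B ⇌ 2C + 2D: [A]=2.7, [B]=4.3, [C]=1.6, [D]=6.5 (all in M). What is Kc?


Kc = [C]^2[D]^2/([A][B]^2)
= (1.6^2 × 6.5^2)/(2.7^1 × 4.3^2)
= 108.16/49.923
= 2.167

2.167


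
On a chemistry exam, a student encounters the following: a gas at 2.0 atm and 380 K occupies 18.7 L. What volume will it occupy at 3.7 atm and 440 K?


P1V1/T1 = P2V2/T2
V2 = P1V1T2/(T1P2)
= 2.0×18.7×440/(380×3.7)
= 11.704 L

11.704 L


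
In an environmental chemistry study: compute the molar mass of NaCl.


M(NaCl) = 1×22.99 + 1×35.45
= 22.99 + 35.45
= 58.44 g/mol

58.44 g/mol


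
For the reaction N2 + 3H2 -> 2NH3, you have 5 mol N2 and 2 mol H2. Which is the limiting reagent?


Mole ratio available / coefficient:
  N2: 5/1 = 5.000
  H2: 2/3 = 0.667
Smaller ratio is limiting.

H2


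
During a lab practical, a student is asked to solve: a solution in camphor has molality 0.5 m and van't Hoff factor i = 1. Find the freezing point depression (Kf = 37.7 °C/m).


ΔTf = Kf × m × i
= 37.7 × 0.5 × 1
= 18.85 °C

18.85 °C


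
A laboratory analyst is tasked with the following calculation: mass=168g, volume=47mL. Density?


ρ = mass/volume
= 168/47
= 3.574 g/mL

3.574 g/mL


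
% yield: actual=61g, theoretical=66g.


% yield = actual/theoretical × 100
= 61/66 × 100
= 92.42%

92.42%


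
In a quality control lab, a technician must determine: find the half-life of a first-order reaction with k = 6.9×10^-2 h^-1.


t½ = ln2/k = 0.693147/(6.9×10^-2 h^-1)
= 10.05 h

10.05 h


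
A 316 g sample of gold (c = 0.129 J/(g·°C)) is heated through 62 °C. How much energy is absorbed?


q = mcΔT = 316 × 0.129 × 62
= 2527.37 J

2527.37 J


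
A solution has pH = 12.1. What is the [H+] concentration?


[H+] = 10^(-pH) = 10^(-12.1)
= 7.94×10^-13 M

7.94×10^-13 M


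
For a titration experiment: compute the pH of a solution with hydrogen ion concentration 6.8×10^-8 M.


pH = -log10([H+]) = -log10(6.8×10^-8)
= 8 - log10(6.8)
= 8 - 0.83
= 7.17

7.17


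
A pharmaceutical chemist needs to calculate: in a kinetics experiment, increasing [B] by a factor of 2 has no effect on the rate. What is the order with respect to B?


rate ∝ [B]^n
rate ∝ [B]^0
Order in B: 0

0


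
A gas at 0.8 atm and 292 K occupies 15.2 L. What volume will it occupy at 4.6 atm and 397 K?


P1V1/T1 = P2V2/T2
V2 = P1V1T2/(T1P2)
= 0.8×15.2×397/(292×4.6)
= 3.594 L

3.594 L


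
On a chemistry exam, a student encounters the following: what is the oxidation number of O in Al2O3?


O is usually -2
Oxidation number: -2

-2


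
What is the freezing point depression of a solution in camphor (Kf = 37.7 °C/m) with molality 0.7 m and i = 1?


ΔTf = Kf × m × i
= 37.7 × 0.7 × 1
= 26.39 °C

26.39 °C


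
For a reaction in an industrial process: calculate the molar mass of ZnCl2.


M(ZnCl2) = 1×65.38 + 2×35.45
= 65.38 + 70.9
= 136.28 g/mol

136.28 g/mol


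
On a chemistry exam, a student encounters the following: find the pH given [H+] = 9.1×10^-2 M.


pH = -log10([H+]) = -log10(9.1×10^-2)
= 2 - log10(9.1)
= 2 - 0.96
= 1.04

1.04


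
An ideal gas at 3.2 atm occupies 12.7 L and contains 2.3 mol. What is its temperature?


PV = nRT  (R = 0.08206 L·atm/(mol·K))
T = PV/(nR) = 3.2×12.7/(2.3×0.08206)
= 40.64/0.188738
= 215.32 K

215.32 K


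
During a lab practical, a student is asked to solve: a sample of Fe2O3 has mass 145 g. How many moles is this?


M(Fe2O3) = 159.7 g/mol
n = mass/M = 145/159.7 = 0.908 mol

0.908 mol


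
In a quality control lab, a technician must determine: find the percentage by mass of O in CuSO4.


M(CuSO4) = 1×63.55 + 1×32.07 + 4×16.0 = 159.62 g/mol
Mass of O = 4 × 16.0 = 64.00 g/mol
% O = 64.00/159.62 × 100 = 40.10%

40.10%


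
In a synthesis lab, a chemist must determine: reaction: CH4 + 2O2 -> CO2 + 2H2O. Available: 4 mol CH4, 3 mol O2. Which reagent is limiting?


Mole ratio available / coefficient:
  CH4: 4/1 = 4.000
  O2: 3/2 = 1.500
Smaller ratio is limiting.

O2


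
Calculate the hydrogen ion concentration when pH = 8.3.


[H+] = 10^(-pH) = 10^(-8.3)
= 5.01×10^-9 M

5.01×10^-9 M


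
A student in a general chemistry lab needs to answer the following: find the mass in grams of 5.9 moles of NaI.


M(NaI) = 149.89 g/mol
mass = n × M = 5.9 × 149.89 = 884.35 g

884.35 g


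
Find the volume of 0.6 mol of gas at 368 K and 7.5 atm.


PV = nRT  (R = 0.08206 L·atm/(mol·K))
V = nRT/P = 0.6×0.08206×368/7.5
= 2.416 L

2.416 L


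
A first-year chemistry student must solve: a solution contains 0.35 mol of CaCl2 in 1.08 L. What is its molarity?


M = n/V = 0.35/1.08 = 0.324 mol/L

0.324 M


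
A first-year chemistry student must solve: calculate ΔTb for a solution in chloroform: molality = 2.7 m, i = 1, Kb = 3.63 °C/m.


ΔTb = Kb × m × i
= 3.63 × 2.7 × 1
= 9.801 °C

9.801 °C


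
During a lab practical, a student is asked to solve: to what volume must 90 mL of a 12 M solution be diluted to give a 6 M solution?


C1V1 = C2V2
12 × 90 = 6 × V2
V2 = 1080/6 = 180.0 mL

180.0 mL


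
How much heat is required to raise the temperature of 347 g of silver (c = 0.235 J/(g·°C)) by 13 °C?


q = mcΔT = 347 × 0.235 × 13
= 1060.09 J

1060.09 J


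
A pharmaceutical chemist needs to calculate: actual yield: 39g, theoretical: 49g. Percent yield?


% yield = actual/theoretical × 100
= 39/49 × 100
= 79.59%

79.59%


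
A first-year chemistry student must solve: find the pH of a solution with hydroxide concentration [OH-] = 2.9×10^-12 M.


pOH = -log10([OH-]) = -log10(2.9×10^-12)
= 12 - log10(2.9) = 11.54
pH = 14 - pOH = 14 - 11.54 = 2.46

2.46


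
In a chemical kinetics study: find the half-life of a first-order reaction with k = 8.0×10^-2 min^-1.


t½ = ln2/k = 0.693147/(8.0×10^-2 min^-1)
= 8.664 min

8.664 min


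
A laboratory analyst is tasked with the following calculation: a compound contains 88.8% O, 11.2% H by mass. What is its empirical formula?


Assume 100 g sample. Moles of each element:
  O: 88.8/16.0 = 5.55 mol
  H: 11.2/1.008 = 11.111 mol
Divide by smallest (5.55):
  O: 5.55/5.55 = 1.0
  H: 11.111/5.55 = 2.0
Empirical formula: H2O

H2O


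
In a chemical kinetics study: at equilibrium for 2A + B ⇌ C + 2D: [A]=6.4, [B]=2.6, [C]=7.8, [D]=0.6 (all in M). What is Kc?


Kc = [C][D]^2/([A]^2[B])
= (7.8^1 × 0.6^2)/(6.4^2 × 2.6^1)
= 2.808/106.496
= 0.02637

0.02637


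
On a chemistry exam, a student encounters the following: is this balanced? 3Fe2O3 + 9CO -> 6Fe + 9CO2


Equation: 3Fe2O3 + 9CO -> 6Fe + 9CO2
Check atoms: C: 9=9, Fe: 6=6, O: 18=18
Balanced

Yes, balanced


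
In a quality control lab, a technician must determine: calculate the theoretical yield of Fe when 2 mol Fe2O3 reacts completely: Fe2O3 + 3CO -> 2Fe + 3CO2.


Mole ratio Fe:Fe2O3 = 2:1
n(Fe) = 2 × 2/1 = 4.000 mol
mass = 4.000 × 55.85 = 223.4 g

223.4 g


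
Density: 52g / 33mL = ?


ρ = mass/volume
= 52/33
= 1.576 g/mL

1.576 g/mL


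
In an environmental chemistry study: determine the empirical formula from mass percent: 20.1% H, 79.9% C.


Assume 100 g sample. Moles of each element:
  H: 20.1/1.008 = 19.94 mol
  C: 79.9/12.01 = 6.653 mol
Divide by smallest (6.653):
  H: 19.94/6.653 = 3.0
  C: 6.653/6.653 = 1.0
Empirical formula: CH3

CH3


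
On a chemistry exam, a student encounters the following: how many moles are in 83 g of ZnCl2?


M(ZnCl2) = 136.28 g/mol
n = mass/M = 83/136.28 = 0.609 mol

0.609 mol


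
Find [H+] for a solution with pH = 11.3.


[H+] = 10^(-pH) = 10^(-11.3)
= 5.01×10^-12 M

5.01×10^-12 M


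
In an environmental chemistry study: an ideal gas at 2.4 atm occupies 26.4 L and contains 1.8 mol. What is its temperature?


PV = nRT  (R = 0.08206 L·atm/(mol·K))
T = PV/(nR) = 2.4×26.4/(1.8×0.08206)
= 63.36/0.147708
= 428.95 K

428.95 K


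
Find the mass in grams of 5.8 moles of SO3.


M(SO3) = 80.07 g/mol
mass = n × M = 5.8 × 80.07 = 464.41 g

464.41 g


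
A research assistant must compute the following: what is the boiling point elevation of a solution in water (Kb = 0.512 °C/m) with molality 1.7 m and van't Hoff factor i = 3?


ΔTb = Kb × m × i
= 0.512 × 1.7 × 3
= 2.6112 °C

2.6112 °C


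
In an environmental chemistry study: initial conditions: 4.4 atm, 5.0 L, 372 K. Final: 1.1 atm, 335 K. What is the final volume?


P1V1/T1 = P2V2/T2
V2 = P1V1T2/(T1P2)
= 4.4×5.0×335/(372×1.1)
= 18.011 L

18.011 L


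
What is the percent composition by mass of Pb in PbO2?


M(PbO2) = 1×207.2 + 2×16.0 = 239.20 g/mol
Mass of Pb = 1 × 207.2 = 207.20 g/mol
% Pb = 207.20/239.20 × 100 = 86.62%

86.62%


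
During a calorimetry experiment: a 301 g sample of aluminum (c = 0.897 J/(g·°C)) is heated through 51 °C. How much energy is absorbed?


q = mcΔT = 301 × 0.897 × 51
= 13769.85 J

13769.85 J


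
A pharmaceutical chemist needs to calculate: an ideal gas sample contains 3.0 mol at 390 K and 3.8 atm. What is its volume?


PV = nRT  (R = 0.08206 L·atm/(mol·K))
V = nRT/P = 3.0×0.08206×390/3.8
= 25.266 L

25.266 L


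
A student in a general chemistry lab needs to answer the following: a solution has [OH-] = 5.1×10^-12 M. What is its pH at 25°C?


pOH = -log10([OH-]) = -log10(5.1×10^-12)
= 12 - log10(5.1) = 11.29
pH = 14 - pOH = 14 - 11.29 = 2.71

2.71


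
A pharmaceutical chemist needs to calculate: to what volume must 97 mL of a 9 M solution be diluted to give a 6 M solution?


C1V1 = C2V2
9 × 97 = 6 × V2
V2 = 873/6 = 145.5 mL

145.5 mL


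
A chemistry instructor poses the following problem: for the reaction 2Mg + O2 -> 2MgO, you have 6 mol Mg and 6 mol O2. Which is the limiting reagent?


Mole ratio available / coefficient:
  Mg: 6/2 = 3.000
  O2: 6/1 = 6.000
Smaller ratio is limiting.

Mg


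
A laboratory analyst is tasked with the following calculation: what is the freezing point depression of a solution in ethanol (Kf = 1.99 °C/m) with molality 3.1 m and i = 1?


ΔTf = Kf × m × i
= 1.99 × 3.1 × 1
= 6.169 °C

6.169 °C


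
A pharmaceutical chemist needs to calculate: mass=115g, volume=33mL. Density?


ρ = mass/volume
= 115/33
= 3.485 g/mL

3.485 g/mL


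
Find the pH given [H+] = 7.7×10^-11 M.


pH = -log10([H+]) = -log10(7.7×10^-11)
= 11 - log10(7.7)
= 11 - 0.89
= 10.11

10.11


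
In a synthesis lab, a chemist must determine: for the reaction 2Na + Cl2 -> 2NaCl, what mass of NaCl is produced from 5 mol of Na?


Mole ratio NaCl:Na = 2:2
n(NaCl) = 5 × 2/2 = 5.000 mol
mass = 5.000 × 58.44 = 292.2 g

292.2 g


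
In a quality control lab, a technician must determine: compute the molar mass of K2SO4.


M(K2SO4) = 2×39.1 + 1×32.07 + 4×16.0
= 78.2 + 32.07 + 64.0
= 174.27 g/mol

174.27 g/mol


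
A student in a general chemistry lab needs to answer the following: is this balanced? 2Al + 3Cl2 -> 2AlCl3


Equation: 2Al + 3Cl2 -> 2AlCl3
Check atoms: Al: 2=2, Cl: 6=6
Balanced

Yes, balanced


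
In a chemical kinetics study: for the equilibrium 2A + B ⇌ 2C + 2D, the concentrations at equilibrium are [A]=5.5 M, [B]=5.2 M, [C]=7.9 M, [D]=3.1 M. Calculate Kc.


Kc = [C]^2[D]^2/([A]^2[B])
= (7.9^2 × 3.1^2)/(5.5^2 × 5.2^1)
= 599.7601/157.3
= 3.813

3.813


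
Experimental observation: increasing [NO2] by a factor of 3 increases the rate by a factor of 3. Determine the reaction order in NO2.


rate ∝ [NO2]^n
3^n = 3 → n = 1
Order in NO2: 1

1


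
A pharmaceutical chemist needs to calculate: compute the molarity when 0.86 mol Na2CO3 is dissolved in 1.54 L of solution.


M = n/V = 0.86/1.54 = 0.558 mol/L

0.558 M


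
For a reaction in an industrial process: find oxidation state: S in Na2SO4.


2(+1) + x + 4(-2) = 0, so x = +6
Oxidation number: +6

+6


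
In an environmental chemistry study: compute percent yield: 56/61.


% yield = actual/theoretical × 100
= 56/61 × 100
= 91.8%

91.8%


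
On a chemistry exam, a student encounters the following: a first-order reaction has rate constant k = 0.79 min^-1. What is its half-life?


t½ = ln2/k = 0.693147/(0.79 min^-1)
= 0.8774 min

0.8774 min


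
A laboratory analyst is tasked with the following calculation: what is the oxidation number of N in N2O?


2x + (-2) = 0, so x = +1
Oxidation number: +1

+1


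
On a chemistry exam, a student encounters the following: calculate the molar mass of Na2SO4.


M(Na2SO4) = 2×22.99 + 1×32.07 + 4×16.0
= 45.98 + 32.07 + 64.0
= 142.05 g/mol

142.05 g/mol


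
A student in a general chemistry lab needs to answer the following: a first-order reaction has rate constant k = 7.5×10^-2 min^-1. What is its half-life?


t½ = ln2/k = 0.693147/(7.5×10^-2 min^-1)
= 9.242 min

9.242 min


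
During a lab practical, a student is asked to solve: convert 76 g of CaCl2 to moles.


M(CaCl2) = 110.98 g/mol
n = mass/M = 76/110.98 = 0.6848 mol

0.6848 mol


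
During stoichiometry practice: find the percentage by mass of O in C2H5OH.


M(C2H5OH) = 2×12.01 + 6×1.008 + 1×16.0 = 46.068 g/mol
Mass of O = 1 × 16.0 = 16.00 g/mol
% O = 16.00/46.068 × 100 = 34.73%

34.73%


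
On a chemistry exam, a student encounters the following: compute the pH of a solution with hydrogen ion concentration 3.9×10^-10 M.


pH = -log10([H+]) = -log10(3.9×10^-10)
= 10 - log10(3.9)
= 10 - 0.59
= 9.41

9.41


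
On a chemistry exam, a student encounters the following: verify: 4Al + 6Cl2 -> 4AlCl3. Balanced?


Equation: 4Al + 6Cl2 -> 4AlCl3
Check atoms: Al: 4=4, Cl: 12=12
Balanced

Yes, balanced


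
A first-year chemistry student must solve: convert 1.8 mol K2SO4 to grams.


M(K2SO4) = 174.27 g/mol
mass = n × M = 1.8 × 174.27 = 313.69 g

313.69 g


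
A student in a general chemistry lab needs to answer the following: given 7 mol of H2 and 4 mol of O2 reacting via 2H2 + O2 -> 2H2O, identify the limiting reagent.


Mole ratio available / coefficient:
  H2: 7/2 = 3.500
  O2: 4/1 = 4.000
Smaller ratio is limiting.

H2


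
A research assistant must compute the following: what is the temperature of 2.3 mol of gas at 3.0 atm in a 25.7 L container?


PV = nRT  (R = 0.08206 L·atm/(mol·K))
T = PV/(nR) = 3.0×25.7/(2.3×0.08206)
= 77.10/0.188738
= 408.50 K

408.50 K


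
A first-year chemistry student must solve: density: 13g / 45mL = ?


ρ = mass/volume
= 13/45
= 0.289 g/mL

0.289 g/mL


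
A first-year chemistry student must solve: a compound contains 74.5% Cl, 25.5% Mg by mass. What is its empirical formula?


Assume 100 g sample. Moles of each element:
  Cl: 74.5/35.45 = 2.102 mol
  Mg: 25.5/24.31 = 1.049 mol
Divide by smallest (1.049):
  Cl: 2.102/1.049 = 2.0
  Mg: 1.049/1.049 = 1.0
Empirical formula: MgCl2

MgCl2


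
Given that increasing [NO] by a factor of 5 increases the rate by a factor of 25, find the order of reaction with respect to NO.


rate ∝ [NO]^n
5^n = 25 → n = 2
Order in NO: 2

2


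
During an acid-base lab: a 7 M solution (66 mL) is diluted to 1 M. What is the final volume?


C1V1 = C2V2
7 × 66 = 1 × V2
V2 = 462/1 = 462.0 mL

462.0 mL


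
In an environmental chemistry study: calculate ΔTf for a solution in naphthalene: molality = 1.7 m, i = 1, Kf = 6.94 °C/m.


ΔTf = Kf × m × i
= 6.94 × 1.7 × 1
= 11.798 °C

11.798 °C


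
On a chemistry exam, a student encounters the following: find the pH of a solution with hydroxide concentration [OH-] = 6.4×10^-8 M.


pOH = -log10([OH-]) = -log10(6.4×10^-8)
= 8 - log10(6.4) = 7.19
pH = 14 - pOH = 14 - 7.19 = 6.81

6.81


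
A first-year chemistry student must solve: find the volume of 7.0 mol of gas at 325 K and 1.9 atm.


PV = nRT  (R = 0.08206 L·atm/(mol·K))
V = nRT/P = 7.0×0.08206×325/1.9
= 98.256 L

98.256 L


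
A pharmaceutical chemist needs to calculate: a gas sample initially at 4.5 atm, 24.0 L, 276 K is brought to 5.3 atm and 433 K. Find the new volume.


P1V1/T1 = P2V2/T2
V2 = P1V1T2/(T1P2)
= 4.5×24.0×433/(276×5.3)
= 31.969 L

31.969 L


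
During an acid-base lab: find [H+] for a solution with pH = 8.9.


[H+] = 10^(-pH) = 10^(-8.9)
= 1.26×10^-9 M

1.26×10^-9 M


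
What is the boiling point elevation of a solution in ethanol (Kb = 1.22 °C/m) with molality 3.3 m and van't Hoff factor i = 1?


ΔTb = Kb × m × i
= 1.22 × 3.3 × 1
= 4.026 °C

4.026 °C


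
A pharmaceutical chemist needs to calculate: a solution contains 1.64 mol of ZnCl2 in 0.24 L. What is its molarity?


M = n/V = 1.64/0.24 = 6.833 mol/L

6.833 M


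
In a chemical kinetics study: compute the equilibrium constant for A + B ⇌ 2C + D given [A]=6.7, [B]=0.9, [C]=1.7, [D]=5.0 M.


Kc = [C]^2[D]/([A][B])
= (1.7^2 × 5.0^1)/(6.7^1 × 0.9^1)
= 14.45/6.03
= 2.396

2.396


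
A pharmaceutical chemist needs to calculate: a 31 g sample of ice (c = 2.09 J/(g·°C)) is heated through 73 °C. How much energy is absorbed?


q = mcΔT = 31 × 2.09 × 73
= 4729.67 J

4729.67 J


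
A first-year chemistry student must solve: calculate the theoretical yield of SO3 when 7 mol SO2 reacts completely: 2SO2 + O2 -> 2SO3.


Mole ratio SO3:SO2 = 2:2
n(SO3) = 7 × 2/2 = 7.000 mol
mass = 7.000 × 80.07 = 560.49 g

560.49 g


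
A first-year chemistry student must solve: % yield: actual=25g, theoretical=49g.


% yield = actual/theoretical × 100
= 25/49 × 100
= 51.02%

51.02%


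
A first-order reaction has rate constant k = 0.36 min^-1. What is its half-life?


t½ = ln2/k = 0.693147/(0.36 min^-1)
= 1.925 min

1.925 min


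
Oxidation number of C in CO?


x + (-2) = 0, so x = +2
Oxidation number: +2

+2


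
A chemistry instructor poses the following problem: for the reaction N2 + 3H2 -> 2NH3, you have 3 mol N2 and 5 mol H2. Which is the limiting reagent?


Mole ratio available / coefficient:
  N2: 3/1 = 3.000
  H2: 5/3 = 1.667
Smaller ratio is limiting.

H2


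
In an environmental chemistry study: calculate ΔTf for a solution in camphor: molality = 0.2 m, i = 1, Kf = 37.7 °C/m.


ΔTf = Kf × m × i
= 37.7 × 0.2 × 1
= 7.54 °C

7.54 °C


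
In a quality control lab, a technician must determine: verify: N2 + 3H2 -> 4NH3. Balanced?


Equation: N2 + 3H2 -> 4NH3
Check atoms: H: 6≠12, N: 2≠4
Not balanced

No, not balanced


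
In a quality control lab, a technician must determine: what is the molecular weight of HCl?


M(HCl) = 1×1.008 + 1×35.45
= 1.01 + 35.45
= 36.46 g/mol

36.46 g/mol


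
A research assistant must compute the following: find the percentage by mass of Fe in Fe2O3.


M(Fe2O3) = 2×55.85 + 3×16.0 = 159.70 g/mol
Mass of Fe = 2 × 55.85 = 111.70 g/mol
% Fe = 111.70/159.70 × 100 = 69.94%

69.94%


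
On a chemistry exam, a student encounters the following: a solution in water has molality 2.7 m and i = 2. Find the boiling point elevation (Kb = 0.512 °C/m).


ΔTb = Kb × m × i
= 0.512 × 2.7 × 2
= 2.7648 °C

2.7648 °C


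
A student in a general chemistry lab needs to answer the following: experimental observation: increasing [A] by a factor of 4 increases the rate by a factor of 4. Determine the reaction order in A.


rate ∝ [A]^n
4^n = 4 → n = 1
Order in A: 1

1


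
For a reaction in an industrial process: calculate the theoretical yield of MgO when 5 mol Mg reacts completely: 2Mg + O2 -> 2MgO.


Mole ratio MgO:Mg = 2:2
n(MgO) = 5 × 2/2 = 5.000 mol
mass = 5.000 × 40.31 = 201.55 g

201.55 g


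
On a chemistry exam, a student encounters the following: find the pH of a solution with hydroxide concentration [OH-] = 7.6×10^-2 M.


pOH = -log10([OH-]) = -log10(7.6×10^-2)
= 2 - log10(7.6) = 1.12
pH = 14 - pOH = 14 - 1.12 = 12.88

12.88


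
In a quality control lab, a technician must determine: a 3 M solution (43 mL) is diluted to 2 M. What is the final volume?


C1V1 = C2V2
3 × 43 = 2 × V2
V2 = 129/2 = 64.5 mL

64.5 mL


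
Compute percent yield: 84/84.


% yield = actual/theoretical × 100
= 84/84 × 100
= 100.0%

100.0%


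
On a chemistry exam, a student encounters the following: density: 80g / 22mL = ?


ρ = mass/volume
= 80/22
= 3.636 g/mL

3.636 g/mL


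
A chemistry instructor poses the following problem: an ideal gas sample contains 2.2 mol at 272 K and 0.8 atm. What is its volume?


PV = nRT  (R = 0.08206 L·atm/(mol·K))
V = nRT/P = 2.2×0.08206×272/0.8
= 61.381 L

61.381 L


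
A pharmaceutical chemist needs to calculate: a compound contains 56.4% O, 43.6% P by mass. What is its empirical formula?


Assume 100 g sample. Moles of each element:
  O: 56.4/16.0 = 3.525 mol
  P: 43.6/30.97 = 1.408 mol
Divide by smallest (1.408):
  O: 3.525/1.408 = 2.5
  P: 1.408/1.408 = 1.0
Multiply all ratios by 2 to obtain whole numbers.
Empirical formula: P2O5

P2O5


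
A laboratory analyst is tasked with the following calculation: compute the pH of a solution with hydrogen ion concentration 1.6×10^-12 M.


pH = -log10([H+]) = -log10(1.6×10^-12)
= 12 - log10(1.6)
= 12 - 0.2
= 11.8

11.8


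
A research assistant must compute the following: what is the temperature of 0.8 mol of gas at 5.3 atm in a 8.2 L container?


PV = nRT  (R = 0.08206 L·atm/(mol·K))
T = PV/(nR) = 5.3×8.2/(0.8×0.08206)
= 43.46/0.065648
= 662.02 K

662.02 K


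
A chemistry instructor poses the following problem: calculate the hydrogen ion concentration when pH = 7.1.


[H+] = 10^(-pH) = 10^(-7.1)
= 7.94×10^-8 M

7.94×10^-8 M


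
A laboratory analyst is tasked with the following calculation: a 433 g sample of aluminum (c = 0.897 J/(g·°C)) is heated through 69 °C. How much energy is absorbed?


q = mcΔT = 433 × 0.897 × 69
= 26799.67 J

26799.67 J


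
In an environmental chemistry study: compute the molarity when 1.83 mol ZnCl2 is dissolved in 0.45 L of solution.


M = n/V = 1.83/0.45 = 4.067 mol/L

4.067 M


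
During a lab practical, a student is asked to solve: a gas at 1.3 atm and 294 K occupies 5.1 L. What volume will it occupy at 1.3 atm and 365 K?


P1V1/T1 = P2V2/T2
V2 = P1V1T2/(T1P2)
= 1.3×5.1×365/(294×1.3)
= 6.332 L

6.332 L


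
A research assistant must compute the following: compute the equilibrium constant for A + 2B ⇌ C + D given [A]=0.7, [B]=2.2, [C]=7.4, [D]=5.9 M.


Kc = [C][D]/([A][B]^2)
= (7.4^1 × 5.9^1)/(0.7^1 × 2.2^2)
= 43.66/3.388
= 12.89

12.89


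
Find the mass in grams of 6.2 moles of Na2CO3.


M(Na2CO3) = 105.99 g/mol
mass = n × M = 6.2 × 105.99 = 657.14 g

657.14 g


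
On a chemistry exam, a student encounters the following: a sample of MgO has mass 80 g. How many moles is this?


M(MgO) = 40.31 g/mol
n = mass/M = 80/40.31 = 1.9846 mol

1.9846 mol


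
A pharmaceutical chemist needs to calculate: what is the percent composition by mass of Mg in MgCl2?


M(MgCl2) = 1×24.31 + 2×35.45 = 95.21 g/mol
Mass of Mg = 1 × 24.31 = 24.31 g/mol
% Mg = 24.31/95.21 × 100 = 25.53%

25.53%


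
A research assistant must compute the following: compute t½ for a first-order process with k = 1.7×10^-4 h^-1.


t½ = ln2/k = 0.693147/(1.7×10^-4 h^-1)
= 4077 h

4077 h


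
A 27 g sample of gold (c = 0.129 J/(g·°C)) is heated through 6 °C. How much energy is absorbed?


q = mcΔT = 27 × 0.129 × 6
= 20.90 J

20.90 J


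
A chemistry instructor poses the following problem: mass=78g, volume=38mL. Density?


ρ = mass/volume
= 78/38
= 2.053 g/mL

2.053 g/mL


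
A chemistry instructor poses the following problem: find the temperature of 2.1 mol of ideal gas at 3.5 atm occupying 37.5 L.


PV = nRT  (R = 0.08206 L·atm/(mol·K))
T = PV/(nR) = 3.5×37.5/(2.1×0.08206)
= 131.25/0.172326
= 761.64 K

761.64 K


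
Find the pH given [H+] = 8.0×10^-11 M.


pH = -log10([H+]) = -log10(8.0×10^-11)
= 11 - log10(8.0)
= 11 - 0.9
= 10.1

10.1


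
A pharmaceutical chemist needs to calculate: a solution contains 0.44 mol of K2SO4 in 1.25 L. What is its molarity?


M = n/V = 0.44/1.25 = 0.352 mol/L

0.352 M


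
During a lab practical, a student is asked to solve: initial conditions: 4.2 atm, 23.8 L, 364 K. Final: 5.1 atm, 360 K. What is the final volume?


P1V1/T1 = P2V2/T2
V2 = P1V1T2/(T1P2)
= 4.2×23.8×360/(364×5.1)
= 19.385 L

19.385 L


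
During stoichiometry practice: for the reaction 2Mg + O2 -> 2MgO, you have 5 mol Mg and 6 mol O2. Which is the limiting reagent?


Mole ratio available / coefficient:
  Mg: 5/2 = 2.500
  O2: 6/1 = 6.000
Smaller ratio is limiting.

Mg


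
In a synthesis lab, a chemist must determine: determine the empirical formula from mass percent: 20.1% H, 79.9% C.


Assume 100 g sample. Moles of each element:
  H: 20.1/1.008 = 19.94 mol
  C: 79.9/12.01 = 6.653 mol
Divide by smallest (6.653):
  H: 19.94/6.653 = 3.0
  C: 6.653/6.653 = 1.0
Empirical formula: CH3

CH3


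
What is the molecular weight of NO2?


M(NO2) = 1×14.01 + 2×16.0
= 14.01 + 32.0
= 46.01 g/mol

46.01 g/mol


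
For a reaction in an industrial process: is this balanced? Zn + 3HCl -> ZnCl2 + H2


Equation: Zn + 3HCl -> ZnCl2 + H2
Check atoms: Cl: 3≠2, H: 3≠2, Zn: 1=1
Not balanced

No, not balanced


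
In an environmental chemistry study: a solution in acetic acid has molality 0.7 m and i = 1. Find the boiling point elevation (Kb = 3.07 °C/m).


ΔTb = Kb × m × i
= 3.07 × 0.7 × 1
= 2.149 °C

2.149 °C


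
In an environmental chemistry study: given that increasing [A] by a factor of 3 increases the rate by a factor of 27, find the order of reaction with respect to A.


rate ∝ [A]^n
3^n = 27 → n = 3
Order in A: 3

3


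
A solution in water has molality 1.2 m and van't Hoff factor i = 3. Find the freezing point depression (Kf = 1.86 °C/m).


ΔTf = Kf × m × i
= 1.86 × 1.2 × 3
= 6.696 °C

6.696 °C


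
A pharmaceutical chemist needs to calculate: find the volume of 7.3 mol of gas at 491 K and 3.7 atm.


PV = nRT  (R = 0.08206 L·atm/(mol·K))
V = nRT/P = 7.3×0.08206×491/3.7
= 79.494 L

79.494 L


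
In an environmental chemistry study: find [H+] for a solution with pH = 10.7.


[H+] = 10^(-pH) = 10^(-10.7)
= 2.0×10^-11 M

2.0×10^-11 M


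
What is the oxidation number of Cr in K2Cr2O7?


2(+1) + 2x + 7(-2) = 0, so x = +6
Oxidation number: +6

+6


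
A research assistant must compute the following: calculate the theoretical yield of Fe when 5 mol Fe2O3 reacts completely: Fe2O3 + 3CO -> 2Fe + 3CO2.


Mole ratio Fe:Fe2O3 = 2:1
n(Fe) = 5 × 2/1 = 10.000 mol
mass = 10.000 × 55.85 = 558.5 g

558.5 g


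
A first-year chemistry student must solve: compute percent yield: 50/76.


% yield = actual/theoretical × 100
= 50/76 × 100
= 65.79%

65.79%


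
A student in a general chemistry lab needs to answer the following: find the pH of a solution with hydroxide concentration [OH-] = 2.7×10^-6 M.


pOH = -log10([OH-]) = -log10(2.7×10^-6)
= 6 - log10(2.7) = 5.57
pH = 14 - pOH = 14 - 5.57 = 8.43

8.43


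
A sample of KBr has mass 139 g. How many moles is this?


M(KBr) = 119.0 g/mol
n = mass/M = 139/119.0 = 1.1681 mol

1.1681 mol


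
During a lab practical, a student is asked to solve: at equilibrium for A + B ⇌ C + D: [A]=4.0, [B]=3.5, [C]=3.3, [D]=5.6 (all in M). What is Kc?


Kc = [C][D]/([A][B])
= (3.3^1 × 5.6^1)/(4.0^1 × 3.5^1)
= 18.48/14
= 1.320

1.320


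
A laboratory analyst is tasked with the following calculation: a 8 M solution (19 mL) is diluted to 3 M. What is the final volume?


C1V1 = C2V2
8 × 19 = 3 × V2
V2 = 152/3 = 50.67 mL

50.67 mL


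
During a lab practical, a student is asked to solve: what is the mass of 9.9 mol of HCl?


M(HCl) = 36.46 g/mol
mass = n × M = 9.9 × 36.46 = 360.95 g

360.95 g


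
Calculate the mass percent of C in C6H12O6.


M(C6H12O6) = 6×12.01 + 12×1.008 + 6×16.0 = 180.156 g/mol
Mass of C = 6 × 12.01 = 72.06 g/mol
% C = 72.06/180.156 × 100 = 40.00%

40.00%


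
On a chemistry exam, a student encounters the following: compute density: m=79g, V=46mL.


ρ = mass/volume
= 79/46
= 1.717 g/mL

1.717 g/mL


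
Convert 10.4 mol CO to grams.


M(CO) = 28.01 g/mol
mass = n × M = 10.4 × 28.01 = 291.30 g

291.30 g


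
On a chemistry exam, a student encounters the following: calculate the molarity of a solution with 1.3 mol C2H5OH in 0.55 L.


M = n/V = 1.3/0.55 = 2.364 mol/L

2.364 M


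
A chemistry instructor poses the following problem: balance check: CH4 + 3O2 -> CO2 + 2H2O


Equation: CH4 + 3O2 -> CO2 + 2H2O
Check atoms: C: 1=1, H: 4=4, O: 6≠4
Not balanced

No, not balanced


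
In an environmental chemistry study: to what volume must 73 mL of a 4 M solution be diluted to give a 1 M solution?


C1V1 = C2V2
4 × 73 = 1 × V2
V2 = 292/1 = 292.0 mL

292.0 mL


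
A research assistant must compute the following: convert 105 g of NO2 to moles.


M(NO2) = 46.01 g/mol
n = mass/M = 105/46.01 = 2.2821 mol

2.2821 mol


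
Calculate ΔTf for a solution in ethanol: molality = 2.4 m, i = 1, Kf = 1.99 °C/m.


ΔTf = Kf × m × i
= 1.99 × 2.4 × 1
= 4.776 °C

4.776 °C


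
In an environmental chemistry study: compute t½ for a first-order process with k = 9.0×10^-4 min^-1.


t½ = ln2/k = 0.693147/(9.0×10^-4 min^-1)
= 770.2 min

770.2 min


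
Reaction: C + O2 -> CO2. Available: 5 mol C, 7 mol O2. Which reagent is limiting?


Mole ratio available / coefficient:
  C: 5/1 = 5.000
  O2: 7/1 = 7.000
Smaller ratio is limiting.

C


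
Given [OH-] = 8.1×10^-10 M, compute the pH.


pOH = -log10([OH-]) = -log10(8.1×10^-10)
= 10 - log10(8.1) = 9.09
pH = 14 - pOH = 14 - 9.09 = 4.91

4.91


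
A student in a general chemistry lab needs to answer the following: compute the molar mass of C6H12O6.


M(C6H12O6) = 6×12.01 + 12×1.008 + 6×16.0
= 72.06 + 12.1 + 96.0
= 180.16 g/mol

180.16 g/mol


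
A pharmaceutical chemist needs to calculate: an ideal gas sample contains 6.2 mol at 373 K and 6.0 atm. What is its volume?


PV = nRT  (R = 0.08206 L·atm/(mol·K))
V = nRT/P = 6.2×0.08206×373/6.0
= 31.629 L

31.629 L


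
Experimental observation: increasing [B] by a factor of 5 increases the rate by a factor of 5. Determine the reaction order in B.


rate ∝ [B]^n
5^n = 5 → n = 1
Order in B: 1

1


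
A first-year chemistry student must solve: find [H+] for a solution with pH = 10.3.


[H+] = 10^(-pH) = 10^(-10.3)
= 5.01×10^-11 M

5.01×10^-11 M


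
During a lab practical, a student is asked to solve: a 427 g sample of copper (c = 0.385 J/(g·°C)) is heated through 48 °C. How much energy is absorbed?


q = mcΔT = 427 × 0.385 × 48
= 7890.96 J

7890.96 J


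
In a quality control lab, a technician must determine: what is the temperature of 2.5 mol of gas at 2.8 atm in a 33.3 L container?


PV = nRT  (R = 0.08206 L·atm/(mol·K))
T = PV/(nR) = 2.8×33.3/(2.5×0.08206)
= 93.24/0.205150
= 454.50 K

454.50 K


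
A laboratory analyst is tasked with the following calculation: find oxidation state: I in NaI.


halide: -1
Oxidation number: -1

-1


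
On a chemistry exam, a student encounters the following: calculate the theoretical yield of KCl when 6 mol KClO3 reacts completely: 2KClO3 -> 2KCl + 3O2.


Mole ratio KCl:KClO3 = 2:2
n(KCl) = 6 × 2/2 = 6.000 mol
mass = 6.000 × 74.55 = 447.3 g

447.3 g


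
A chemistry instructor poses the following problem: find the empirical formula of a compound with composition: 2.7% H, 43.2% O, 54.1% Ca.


Assume 100 g sample. Moles of each element:
  H: 2.7/1.008 = 2.679 mol
  O: 43.2/16.0 = 2.7 mol
  Ca: 54.1/40.08 = 1.35 mol
Divide by smallest (1.35):
  H: 2.679/1.35 = 1.98
  O: 2.7/1.35 = 2.0
  Ca: 1.35/1.35 = 1.0
Empirical formula: CaO2H2

CaO2H2


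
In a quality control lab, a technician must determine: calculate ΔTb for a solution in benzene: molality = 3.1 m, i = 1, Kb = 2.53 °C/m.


ΔTb = Kb × m × i
= 2.53 × 3.1 × 1
= 7.843 °C

7.843 °C


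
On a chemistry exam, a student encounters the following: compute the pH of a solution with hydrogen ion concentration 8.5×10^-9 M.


pH = -log10([H+]) = -log10(8.5×10^-9)
= 9 - log10(8.5)
= 9 - 0.93
= 8.07

8.07


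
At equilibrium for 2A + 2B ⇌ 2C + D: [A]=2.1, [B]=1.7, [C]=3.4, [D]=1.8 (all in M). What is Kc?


Kc = [C]^2[D]/([A]^2[B]^2)
= (3.4^2 × 1.8^1)/(2.1^2 × 1.7^2)
= 20.808/12.7449
= 1.633

1.633


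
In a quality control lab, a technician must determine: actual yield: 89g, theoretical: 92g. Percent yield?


% yield = actual/theoretical × 100
= 89/92 × 100
= 96.74%

96.74%


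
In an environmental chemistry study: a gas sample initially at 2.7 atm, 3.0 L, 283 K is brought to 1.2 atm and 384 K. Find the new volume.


P1V1/T1 = P2V2/T2
V2 = P1V1T2/(T1P2)
= 2.7×3.0×384/(283×1.2)
= 9.159 L

9.159 L


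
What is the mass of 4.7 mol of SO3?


M(SO3) = 80.07 g/mol
mass = n × M = 4.7 × 80.07 = 376.33 g

376.33 g


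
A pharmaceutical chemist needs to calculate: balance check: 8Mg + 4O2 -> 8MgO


Equation: 8Mg + 4O2 -> 8MgO
Check atoms: Mg: 8=8, O: 8=8
Balanced

Yes, balanced


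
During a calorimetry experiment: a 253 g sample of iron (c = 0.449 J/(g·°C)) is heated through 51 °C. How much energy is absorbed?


q = mcΔT = 253 × 0.449 × 51
= 5793.45 J

5793.45 J


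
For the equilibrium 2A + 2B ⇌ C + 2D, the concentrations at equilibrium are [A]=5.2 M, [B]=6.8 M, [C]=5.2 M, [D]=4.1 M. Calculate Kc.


Kc = [C][D]^2/([A]^2[B]^2)
= (5.2^1 × 4.1^2)/(5.2^2 × 6.8^2)
= 87.412/1250.3296
= 0.06991

0.06991


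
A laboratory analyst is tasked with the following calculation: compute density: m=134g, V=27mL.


ρ = mass/volume
= 134/27
= 4.963 g/mL

4.963 g/mL


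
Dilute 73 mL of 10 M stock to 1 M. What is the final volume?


C1V1 = C2V2
10 × 73 = 1 × V2
V2 = 730/1 = 730.0 mL

730.0 mL


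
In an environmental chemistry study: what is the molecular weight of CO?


M(CO) = 1×12.01 + 1×16.0
= 12.01 + 16.0
= 28.01 g/mol

28.01 g/mol


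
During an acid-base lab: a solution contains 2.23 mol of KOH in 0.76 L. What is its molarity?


M = n/V = 2.23/0.76 = 2.934 mol/L

2.934 M


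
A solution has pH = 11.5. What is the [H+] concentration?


[H+] = 10^(-pH) = 10^(-11.5)
= 3.16×10^-12 M

3.16×10^-12 M


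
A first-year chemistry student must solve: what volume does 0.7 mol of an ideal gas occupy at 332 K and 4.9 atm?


PV = nRT  (R = 0.08206 L·atm/(mol·K))
V = nRT/P = 0.7×0.08206×332/4.9
= 3.892 L

3.892 L


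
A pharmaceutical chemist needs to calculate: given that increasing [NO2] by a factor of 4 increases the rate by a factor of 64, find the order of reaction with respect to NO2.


rate ∝ [NO2]^n
4^n = 64 → n = 3
Order in NO2: 3

3


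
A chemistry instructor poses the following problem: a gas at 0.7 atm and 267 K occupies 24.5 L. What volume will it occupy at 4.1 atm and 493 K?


P1V1/T1 = P2V2/T2
V2 = P1V1T2/(T1P2)
= 0.7×24.5×493/(267×4.1)
= 7.724 L

7.724 L


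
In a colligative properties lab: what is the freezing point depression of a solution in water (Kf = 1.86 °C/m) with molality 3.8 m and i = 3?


ΔTf = Kf × m × i
= 1.86 × 3.8 × 3
= 21.204 °C

21.204 °C


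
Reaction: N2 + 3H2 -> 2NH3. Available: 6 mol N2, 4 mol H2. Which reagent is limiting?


Mole ratio available / coefficient:
  N2: 6/1 = 6.000
  H2: 4/3 = 1.333
Smaller ratio is limiting.

H2


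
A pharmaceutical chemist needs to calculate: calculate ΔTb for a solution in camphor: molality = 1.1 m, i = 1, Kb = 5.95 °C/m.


ΔTb = Kb × m × i
= 5.95 × 1.1 × 1
= 6.545 °C

6.545 °C


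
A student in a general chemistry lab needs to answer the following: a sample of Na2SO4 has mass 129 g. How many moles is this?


M(Na2SO4) = 142.05 g/mol
n = mass/M = 129/142.05 = 0.9081 mol

0.9081 mol


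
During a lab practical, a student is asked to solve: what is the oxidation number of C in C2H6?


2x + 6(+1) = 0, so x = -3
Oxidation number: -3

-3


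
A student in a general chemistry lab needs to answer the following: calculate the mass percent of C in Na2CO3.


M(Na2CO3) = 2×22.99 + 1×12.01 + 3×16.0 = 105.99 g/mol
Mass of C = 1 × 12.01 = 12.01 g/mol
% C = 12.01/105.99 × 100 = 11.33%

11.33%


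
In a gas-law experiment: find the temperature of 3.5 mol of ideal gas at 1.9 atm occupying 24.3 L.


PV = nRT  (R = 0.08206 L·atm/(mol·K))
T = PV/(nR) = 1.9×24.3/(3.5×0.08206)
= 46.17/0.287210
= 160.75 K

160.75 K


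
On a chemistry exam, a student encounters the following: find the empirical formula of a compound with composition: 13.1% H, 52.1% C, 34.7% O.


Assume 100 g sample. Moles of each element:
  H: 13.1/1.008 = 12.996 mol
  C: 52.1/12.01 = 4.338 mol
  O: 34.7/16.0 = 2.169 mol
Divide by smallest (2.169):
  H: 12.996/2.169 = 5.99
  C: 4.338/2.169 = 2.0
  O: 2.169/2.169 = 1.0
Empirical formula: C2H6O

C2H6O


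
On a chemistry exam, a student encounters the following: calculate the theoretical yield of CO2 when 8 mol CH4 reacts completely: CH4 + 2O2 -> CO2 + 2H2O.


Mole ratio CO2:CH4 = 1:1
n(CO2) = 8 × 1/1 = 8.000 mol
mass = 8.000 × 44.01 = 352.08 g

352.08 g


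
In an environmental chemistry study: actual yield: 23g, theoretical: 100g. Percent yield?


% yield = actual/theoretical × 100
= 23/100 × 100
= 23.0%

23.0%


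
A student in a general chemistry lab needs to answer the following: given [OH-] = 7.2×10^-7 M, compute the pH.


pOH = -log10([OH-]) = -log10(7.2×10^-7)
= 7 - log10(7.2) = 6.14
pH = 14 - pOH = 14 - 6.14 = 7.86

7.86


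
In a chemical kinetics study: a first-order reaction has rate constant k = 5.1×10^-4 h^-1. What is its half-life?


t½ = ln2/k = 0.693147/(5.1×10^-4 h^-1)
= 1359 h

1359 h


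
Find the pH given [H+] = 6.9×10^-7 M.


pH = -log10([H+]) = -log10(6.9×10^-7)
= 7 - log10(6.9)
= 7 - 0.84
= 6.16

6.16


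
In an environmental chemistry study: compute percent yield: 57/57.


% yield = actual/theoretical × 100
= 57/57 × 100
= 100.0%

100.0%


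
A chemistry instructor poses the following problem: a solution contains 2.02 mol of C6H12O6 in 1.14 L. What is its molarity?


M = n/V = 2.02/1.14 = 1.772 mol/L

1.772 M


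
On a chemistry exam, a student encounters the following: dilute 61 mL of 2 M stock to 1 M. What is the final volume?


C1V1 = C2V2
2 × 61 = 1 × V2
V2 = 122/1 = 122.0 mL

122.0 mL
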